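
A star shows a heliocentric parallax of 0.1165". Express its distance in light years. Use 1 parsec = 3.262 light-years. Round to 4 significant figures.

d = 1/p = 1/0.1165 = 8.5837 pc.
In light-years: 8.5837 × 3.262 = 28 ly.

28.00 light years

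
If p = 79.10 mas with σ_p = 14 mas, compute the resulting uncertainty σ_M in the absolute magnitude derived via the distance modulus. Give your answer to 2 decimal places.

M = m − 5 log₁₀ d + 5 = m + 5 log₁₀ p + 5, so ∂M/∂p = 5/(p ln 10).
σ_M = (5/ln 10) · (σ_p/p) = 2.1715 × 14/79.10 = 2.1715 × 0.17699 = 0.38433.

σ_M = 0.38 mag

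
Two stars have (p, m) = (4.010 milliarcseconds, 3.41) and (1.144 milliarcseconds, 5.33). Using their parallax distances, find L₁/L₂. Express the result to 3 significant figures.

d₁ = 1/p₁ = 1/0.004010″ = 249.38 pc; d₂ = 1/p₂ = 1/0.001144″ = 874.13 pc.
M₁ = m₁ − 5 log₁₀ d₁ + 5 = 3.41 − 11.9843 + 5 = -3.5743.
M₂ = 5.33 − 14.7079 + 5 = -4.3779.
L₁/L₂ = 10^(0.4(M₂ − M₁)) = 10^(0.4 × (-0.8036)) = 10^(-0.32144) = 0.47705.

L₁/L₂ = 0.477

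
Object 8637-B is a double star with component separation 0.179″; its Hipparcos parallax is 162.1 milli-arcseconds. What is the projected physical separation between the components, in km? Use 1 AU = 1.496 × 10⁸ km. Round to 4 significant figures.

1.652 × 10^8 km

d = 1/p = 1/0.1621″ = 6.169 pc.
At distance d (pc), an angle of θ arcsec spans θ·d AU: s = 0.179 × 6.169 = 1.1043 AU.
= 1.1043 × 1.496 × 10⁸ km = 1.6520 × 10^8 km.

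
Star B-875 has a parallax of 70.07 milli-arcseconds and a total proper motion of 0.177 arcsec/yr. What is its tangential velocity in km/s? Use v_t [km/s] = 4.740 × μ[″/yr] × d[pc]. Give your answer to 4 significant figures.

11.97 km/s

d = 1/p = 1/0.07007″ = 14.271 pc.
v_t = 4.74 × μ × d = 4.74 × 0.177 × 14.271 = 11.973 km/s.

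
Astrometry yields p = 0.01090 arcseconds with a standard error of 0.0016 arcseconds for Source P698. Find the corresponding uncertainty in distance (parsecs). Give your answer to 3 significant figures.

d = 1/p, so σ_d = σ_p / p².
σ_d = 0.00160 / (0.01090)² = 0.00160 / 0.00011881 = 13.467 pc.

13.5 pc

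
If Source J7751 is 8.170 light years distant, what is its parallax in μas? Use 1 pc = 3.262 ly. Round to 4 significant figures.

399300 μas

d = 8.170 ly ÷ 3.262 = 2.5046 pc.
p = 1/d = 1/2.5046 = 0.39927 arcsec.
= 0.39927 × 10⁶ = 3.9927 × 10^5 μas.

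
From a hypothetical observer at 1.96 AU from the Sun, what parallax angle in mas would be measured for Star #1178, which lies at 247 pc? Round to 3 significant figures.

7.94 mas

p (arcsec) = B (AU) / d (pc).
p = 1.96 / 247 = 0.0079352 arcsec = 7.9352 mas.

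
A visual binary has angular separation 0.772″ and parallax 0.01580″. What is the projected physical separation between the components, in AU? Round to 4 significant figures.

d = 1/p = 1/0.01580″ = 63.291 pc.
At distance d (pc), an angle of θ arcsec spans θ·d AU: s = 0.772 × 63.291 = 48.861 AU.

48.86 AU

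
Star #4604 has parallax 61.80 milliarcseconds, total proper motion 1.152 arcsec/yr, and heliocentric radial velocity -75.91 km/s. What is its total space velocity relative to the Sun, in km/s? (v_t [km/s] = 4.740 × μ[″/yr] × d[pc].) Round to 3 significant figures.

d = 1/p = 1/0.06180″ = 16.181 pc.
v_t = 4.740 μ d = 4.740 × 1.152 × 16.181 = 88.356 km/s.
v = √(v_r² + v_t²) = √((-75.91)² + 88.356²) = √13569.1 = 116.49 km/s.

116 km/s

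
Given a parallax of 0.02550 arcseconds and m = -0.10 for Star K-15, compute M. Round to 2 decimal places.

M = -3.07

d = 1/p = 1/0.02550″ = 39.216 pc.
m − M = 5 log₁₀(39.216) − 5 = 7.9673 − 5 = 2.9673.
M = m − (m − M) = -0.10 − 2.9673 = -3.07.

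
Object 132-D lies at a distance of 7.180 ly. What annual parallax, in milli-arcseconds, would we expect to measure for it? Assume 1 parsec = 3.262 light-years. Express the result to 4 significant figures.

d = 7.180 ly ÷ 3.262 = 2.2011 pc.
p = 1/d = 1/2.2011 = 0.45432 arcsec.
= 0.45432 × 1000 = 454.32 mas.

454.3 mas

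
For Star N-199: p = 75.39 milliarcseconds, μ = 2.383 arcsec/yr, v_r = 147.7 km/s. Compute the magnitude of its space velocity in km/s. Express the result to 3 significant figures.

d = 1/p = 1/0.07539″ = 13.264 pc.
v_t = 4.740 μ d = 4.740 × 2.383 × 13.264 = 149.82 km/s.
v = √(v_r² + v_t²) = √(147.7² + 149.82²) = √44261.3 = 210.38 km/s.

210 km/s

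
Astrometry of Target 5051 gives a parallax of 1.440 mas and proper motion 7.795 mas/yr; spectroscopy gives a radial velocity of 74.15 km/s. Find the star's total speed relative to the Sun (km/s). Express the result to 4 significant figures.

78.46 km/s

d = 1/p = 1/0.001440″ = 694.44 pc.
μ = 7.795 mas/yr = 0.007795 ″/yr.
v_t = 4.740 μ d = 4.740 × 0.007795 × 694.44 = 25.658 km/s.
v = √(v_r² + v_t²) = √(74.15² + 25.658²) = √6156.56 = 78.464 km/s.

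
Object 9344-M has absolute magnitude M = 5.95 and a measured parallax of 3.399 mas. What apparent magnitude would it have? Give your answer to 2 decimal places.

m = 13.29

d = 1/p = 1/0.003399″ = 294.2 pc.
m − M = 5 log₁₀ d − 5 = 5 log₁₀(294.2) − 5 = 12.3432 − 5 = 7.3432.
m = M + (m − M) = 5.95 + 7.3432 = 13.29.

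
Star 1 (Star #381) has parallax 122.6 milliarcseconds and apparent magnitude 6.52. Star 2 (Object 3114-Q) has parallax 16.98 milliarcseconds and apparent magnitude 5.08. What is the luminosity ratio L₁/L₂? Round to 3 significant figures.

L₁/L₂ = 0.00509

d₁ = 1/p₁ = 1/0.1226″ = 8.1566 pc; d₂ = 1/p₂ = 1/0.01698″ = 58.893 pc.
M₁ = m₁ − 5 log₁₀ d₁ + 5 = 6.52 − 4.5575 + 5 = 6.9625.
M₂ = 5.08 − 8.8503 + 5 = 1.2297.
L₁/L₂ = 10^(0.4(M₂ − M₁)) = 10^(0.4 × (-5.7328)) = 10^(-2.29312) = 0.0050919.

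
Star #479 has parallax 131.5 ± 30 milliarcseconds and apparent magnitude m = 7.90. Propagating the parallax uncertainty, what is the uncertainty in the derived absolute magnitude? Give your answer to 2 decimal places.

σ_M = 0.50 mag

M = m − 5 log₁₀ d + 5 = m + 5 log₁₀ p + 5, so ∂M/∂p = 5/(p ln 10).
σ_M = (5/ln 10) · (σ_p/p) = 2.1715 × 30/131.5 = 2.1715 × 0.22814 = 0.49541.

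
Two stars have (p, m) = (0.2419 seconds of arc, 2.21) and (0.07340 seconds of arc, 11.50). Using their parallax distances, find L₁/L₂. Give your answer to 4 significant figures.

L₁/L₂ = 478.8

d₁ = 1/p₁ = 1/0.2419″ = 4.1339 pc; d₂ = 1/p₂ = 1/0.07340″ = 13.624 pc.
M₁ = m₁ − 5 log₁₀ d₁ + 5 = 2.21 − 3.0818 + 5 = 4.1282.
M₂ = 11.50 − 5.6715 + 5 = 10.8285.
L₁/L₂ = 10^(0.4(M₂ − M₁)) = 10^(0.4 × 6.7003) = 10^2.68012 = 478.76.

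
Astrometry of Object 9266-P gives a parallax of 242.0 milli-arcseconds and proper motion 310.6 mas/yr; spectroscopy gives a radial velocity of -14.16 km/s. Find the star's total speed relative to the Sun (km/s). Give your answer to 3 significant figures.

15.4 km/s

d = 1/p = 1/0.2420″ = 4.1322 pc.
μ = 310.6 mas/yr = 0.3106 ″/yr.
v_t = 4.740 μ d = 4.740 × 0.3106 × 4.1322 = 6.0836 km/s.
v = √(v_r² + v_t²) = √((-14.16)² + 6.0836²) = √237.516 = 15.412 km/s.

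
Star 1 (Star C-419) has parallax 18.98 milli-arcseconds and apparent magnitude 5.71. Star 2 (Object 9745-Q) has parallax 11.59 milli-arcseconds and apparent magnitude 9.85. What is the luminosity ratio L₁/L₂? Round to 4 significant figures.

L₁/L₂ = 16.89

d₁ = 1/p₁ = 1/0.01898″ = 52.687 pc; d₂ = 1/p₂ = 1/0.01159″ = 86.281 pc.
M₁ = m₁ − 5 log₁₀ d₁ + 5 = 5.71 − 8.6085 + 5 = 2.1015.
M₂ = 9.85 − 9.6796 + 5 = 5.1704.
L₁/L₂ = 10^(0.4(M₂ − M₁)) = 10^(0.4 × 3.0689) = 10^1.22756 = 16.887.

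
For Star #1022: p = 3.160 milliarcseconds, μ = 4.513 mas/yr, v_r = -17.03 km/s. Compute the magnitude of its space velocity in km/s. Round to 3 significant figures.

18.3 km/s

d = 1/p = 1/0.003160″ = 316.46 pc.
μ = 4.513 mas/yr = 0.004513 ″/yr.
v_t = 4.740 μ d = 4.740 × 0.004513 × 316.46 = 6.7696 km/s.
v = √(v_r² + v_t²) = √((-17.03)² + 6.7696²) = √335.848 = 18.326 km/s.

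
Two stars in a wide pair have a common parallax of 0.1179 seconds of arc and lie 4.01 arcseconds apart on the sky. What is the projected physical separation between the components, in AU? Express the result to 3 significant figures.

d = 1/p = 1/0.1179″ = 8.4818 pc.
At distance d (pc), an angle of θ arcsec spans θ·d AU: s = 4.01 × 8.4818 = 34.012 AU.

34.0 AU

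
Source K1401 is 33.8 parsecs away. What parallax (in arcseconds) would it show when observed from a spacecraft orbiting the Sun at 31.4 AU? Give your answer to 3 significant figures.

0.929 arcsec

p (arcsec) = B (AU) / d (pc).
p = 31.4 / 33.8 = 0.92899 arcsec.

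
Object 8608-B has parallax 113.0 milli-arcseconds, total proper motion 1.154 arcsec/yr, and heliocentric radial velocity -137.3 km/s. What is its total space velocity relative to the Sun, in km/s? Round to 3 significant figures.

146 km/s

d = 1/p = 1/0.1130″ = 8.8496 pc.
v_t = 4.740 μ d = 4.740 × 1.154 × 8.8496 = 48.407 km/s.
v = √(v_r² + v_t²) = √((-137.3)² + 48.407²) = √21194.5 = 145.58 km/s.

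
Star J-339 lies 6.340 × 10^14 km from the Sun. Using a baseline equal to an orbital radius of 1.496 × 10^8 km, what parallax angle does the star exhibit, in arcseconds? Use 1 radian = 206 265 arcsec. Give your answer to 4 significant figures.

θ ≈ B/d = (1.496 × 10^8) / (6.340 × 10^14) = 2.3596 × 10^-7 rad.
In arcseconds: 2.3596 × 10^-7 × 206265 = 0.04867″.

0.04867 arcsec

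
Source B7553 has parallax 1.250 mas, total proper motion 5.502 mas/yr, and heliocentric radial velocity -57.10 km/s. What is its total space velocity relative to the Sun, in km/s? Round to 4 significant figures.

d = 1/p = 1/0.001250″ = 800 pc.
μ = 5.502 mas/yr = 0.005502 ″/yr.
v_t = 4.740 μ d = 4.740 × 0.005502 × 800 = 20.864 km/s.
v = √(v_r² + v_t²) = √((-57.10)² + 20.864²) = √3695.72 = 60.792 km/s.

60.79 km/s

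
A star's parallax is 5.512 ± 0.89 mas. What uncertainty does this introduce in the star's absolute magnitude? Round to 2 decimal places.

σ_M = 0.35 mag

M = m − 5 log₁₀ d + 5 = m + 5 log₁₀ p + 5, so ∂M/∂p = 5/(p ln 10).
σ_M = (5/ln 10) · (σ_p/p) = 2.1715 × 0.89/5.512 = 2.1715 × 0.16147 = 0.35063.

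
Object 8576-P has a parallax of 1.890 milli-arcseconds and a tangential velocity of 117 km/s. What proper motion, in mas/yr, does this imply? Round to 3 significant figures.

d = 1/p = 1/0.001890″ = 529.1 pc.
μ = v_t / (4.74 d) = 117 / (4.74 × 529.1) = 117 / 2507.9 = 0.046653 ″/yr = 46.653 mas/yr.

46.7 mas/yr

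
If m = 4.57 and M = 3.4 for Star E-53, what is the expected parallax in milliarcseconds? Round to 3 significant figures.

m − M = 4.57 − 3.4 = 1.17.
d = 10^((m−M)/5 + 1) = 10^1.234 = 17.14 pc.
p = 1/d = 1/17.14 = 0.058343 arcsec = 58.343 mas.

58.3 mas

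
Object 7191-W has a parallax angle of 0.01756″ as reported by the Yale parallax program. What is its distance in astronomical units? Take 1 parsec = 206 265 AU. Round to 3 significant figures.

d = 1/p = 1/0.01756 = 56.948 pc.
In AU: 56.948 × 206265 = 1.1746 × 10^7 AU.

1.17 × 10^7 AU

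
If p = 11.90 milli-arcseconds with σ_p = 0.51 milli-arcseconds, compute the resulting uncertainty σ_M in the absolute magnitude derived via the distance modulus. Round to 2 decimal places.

σ_M = 0.09 mag

M = m − 5 log₁₀ d + 5 = m + 5 log₁₀ p + 5, so ∂M/∂p = 5/(p ln 10).
σ_M = (5/ln 10) · (σ_p/p) = 2.1715 × 0.51/11.90 = 2.1715 × 0.042857 = 0.093064.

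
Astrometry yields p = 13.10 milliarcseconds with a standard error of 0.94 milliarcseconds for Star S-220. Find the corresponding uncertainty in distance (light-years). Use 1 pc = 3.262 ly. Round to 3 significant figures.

d = 1/p, so σ_d = σ_p / p².
σ_d = 0.000940 / (0.01310)² = 0.000940 / 0.00017161 = 5.4775 pc = 5.4775 × 3.262 ly = 17.868 ly.

17.9 ly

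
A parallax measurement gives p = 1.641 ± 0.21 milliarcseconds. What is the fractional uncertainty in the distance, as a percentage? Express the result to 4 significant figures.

For d = 1/p, |σ_d/d| = |σ_p/p|.
σ_p/p = 0.21 / 1.641 = 0.12797 = 12.797%.

12.80%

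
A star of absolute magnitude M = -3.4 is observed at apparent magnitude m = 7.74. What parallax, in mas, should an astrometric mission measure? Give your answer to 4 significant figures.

0.5916 mas

m − M = 7.74 − (-3.4) = 11.14.
d = 10^((m−M)/5 + 1) = 10^3.228 = 1690.4 pc.
p = 1/d = 1/1690.4 = 0.00059158 arcsec = 0.59158 mas.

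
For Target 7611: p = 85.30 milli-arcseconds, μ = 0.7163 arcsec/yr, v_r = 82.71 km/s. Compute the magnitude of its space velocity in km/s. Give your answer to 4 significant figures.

91.79 km/s

d = 1/p = 1/0.08530″ = 11.723 pc.
v_t = 4.740 μ d = 4.740 × 0.7163 × 11.723 = 39.803 km/s.
v = √(v_r² + v_t²) = √(82.71² + 39.803²) = √8425.22 = 91.789 km/s.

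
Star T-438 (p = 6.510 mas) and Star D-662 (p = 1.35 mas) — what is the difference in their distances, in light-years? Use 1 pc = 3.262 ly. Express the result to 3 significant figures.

d_A = 1/0.006510″ = 153.61 pc; d_B = 1/0.001350″ = 740.74 pc.
|d_B − d_A| = |740.74 − 153.61| = 587.13 pc = 587.13 × 3.262 ly = 1915.2 ly.

1920 ly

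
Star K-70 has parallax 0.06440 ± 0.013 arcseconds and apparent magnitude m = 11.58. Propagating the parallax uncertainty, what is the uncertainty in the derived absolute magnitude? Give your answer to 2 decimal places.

M = m − 5 log₁₀ d + 5 = m + 5 log₁₀ p + 5, so ∂M/∂p = 5/(p ln 10).
σ_M = (5/ln 10) · (σ_p/p) = 2.1715 × 0.013/0.06440 = 2.1715 × 0.20186 = 0.43834.

σ_M = 0.44 mag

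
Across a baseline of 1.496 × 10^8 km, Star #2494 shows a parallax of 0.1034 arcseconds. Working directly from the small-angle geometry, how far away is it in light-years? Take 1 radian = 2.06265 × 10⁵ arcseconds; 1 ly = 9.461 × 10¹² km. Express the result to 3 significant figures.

31.5 ly

θ = 0.1034″ = 0.1034/206265 = 5.0130 × 10^-7 rad.
d = B/θ = (1.496 × 10^8) / (5.0130 × 10^-7) = 2.9842 × 10^14 km = (2.9842 × 10^14) / (9.461 × 10^12) ly = 31.542 ly.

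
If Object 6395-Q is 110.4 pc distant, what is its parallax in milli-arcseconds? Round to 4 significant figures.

9.058 mas

p = 1/d = 1/110.4 = 0.009058 arcsec.
= 0.009058 × 1000 = 9.058 mas.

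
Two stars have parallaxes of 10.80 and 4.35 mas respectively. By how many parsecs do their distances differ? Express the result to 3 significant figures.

137 pc

d_A = 1/0.01080″ = 92.593 pc; d_B = 1/0.004350″ = 229.89 pc.
|d_B − d_A| = |229.89 − 92.593| = 137.3 pc.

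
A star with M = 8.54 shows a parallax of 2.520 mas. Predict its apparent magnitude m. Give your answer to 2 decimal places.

d = 1/p = 1/0.002520″ = 396.83 pc.
m − M = 5 log₁₀ d − 5 = 5 log₁₀(396.83) − 5 = 12.9930 − 5 = 7.9930.
m = M + (m − M) = 8.54 + 7.9930 = 16.53.

m = 16.53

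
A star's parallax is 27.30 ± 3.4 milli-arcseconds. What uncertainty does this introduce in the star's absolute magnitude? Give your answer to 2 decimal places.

σ_M = 0.27 mag

M = m − 5 log₁₀ d + 5 = m + 5 log₁₀ p + 5, so ∂M/∂p = 5/(p ln 10).
σ_M = (5/ln 10) · (σ_p/p) = 2.1715 × 3.4/27.30 = 2.1715 × 0.12454 = 0.27044.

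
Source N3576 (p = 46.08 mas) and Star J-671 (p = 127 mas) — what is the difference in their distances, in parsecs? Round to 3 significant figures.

13.8 pc

d_A = 1/0.04608″ = 21.701 pc; d_B = 1/0.1270″ = 7.874 pc.
|d_B − d_A| = |7.874 − 21.701| = 13.827 pc.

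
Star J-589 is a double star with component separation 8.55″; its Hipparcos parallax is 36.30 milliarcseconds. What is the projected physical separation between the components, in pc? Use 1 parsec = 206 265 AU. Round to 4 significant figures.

0.001142 pc

d = 1/p = 1/0.03630″ = 27.548 pc.
At distance d (pc), an angle of θ arcsec spans θ·d AU: s = 8.55 × 27.548 = 235.54 AU.
= 235.54 / 206265 = 0.0011419 pc.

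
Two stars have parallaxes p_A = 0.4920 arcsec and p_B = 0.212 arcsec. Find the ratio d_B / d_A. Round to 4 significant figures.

Since d = 1/p, d_B/d_A = p_A/p_B.
= 0.4920 / 0.212 = 2.3208.

2.321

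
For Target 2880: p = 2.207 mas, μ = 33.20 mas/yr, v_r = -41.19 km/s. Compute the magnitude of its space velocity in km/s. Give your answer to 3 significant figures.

82.3 km/s

d = 1/p = 1/0.002207″ = 453.1 pc.
μ = 33.20 mas/yr = 0.03320 ″/yr.
v_t = 4.740 μ d = 4.740 × 0.03320 × 453.1 = 71.303 km/s.
v = √(v_r² + v_t²) = √((-41.19)² + 71.303²) = √6780.73 = 82.345 km/s.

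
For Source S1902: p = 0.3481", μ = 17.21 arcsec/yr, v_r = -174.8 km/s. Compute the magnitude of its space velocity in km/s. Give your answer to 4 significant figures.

292.4 km/s

d = 1/p = 1/0.3481″ = 2.8727 pc.
v_t = 4.740 μ d = 4.740 × 17.21 × 2.8727 = 234.34 km/s.
v = √(v_r² + v_t²) = √((-174.8)² + 234.34²) = √85470.3 = 292.35 km/s.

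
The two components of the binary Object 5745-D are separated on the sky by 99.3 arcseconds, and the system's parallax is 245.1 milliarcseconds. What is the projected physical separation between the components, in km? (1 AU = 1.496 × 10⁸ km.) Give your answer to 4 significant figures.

d = 1/p = 1/0.2451″ = 4.08 pc.
At distance d (pc), an angle of θ arcsec spans θ·d AU: s = 99.3 × 4.08 = 405.14 AU.
= 405.14 × 1.496 × 10⁸ km = 6.0609 × 10^10 km.

6.061 × 10^10 km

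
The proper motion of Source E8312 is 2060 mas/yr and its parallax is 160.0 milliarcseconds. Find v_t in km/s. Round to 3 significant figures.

61.0 km/s

d = 1/p = 1/0.1600″ = 6.25 pc.
μ = 2060 mas/yr = 2.06 ″/yr.
v_t = 4.74 × μ × d = 4.74 × 2.06 × 6.25 = 61.028 km/s.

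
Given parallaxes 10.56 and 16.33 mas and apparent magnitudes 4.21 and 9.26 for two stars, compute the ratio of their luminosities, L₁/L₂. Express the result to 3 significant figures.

d₁ = 1/p₁ = 1/0.01056″ = 94.697 pc; d₂ = 1/p₂ = 1/0.01633″ = 61.237 pc.
M₁ = m₁ − 5 log₁₀ d₁ + 5 = 4.21 − 9.8817 + 5 = -0.6717.
M₂ = 9.26 − 8.9351 + 5 = 5.3249.
L₁/L₂ = 10^(0.4(M₂ − M₁)) = 10^(0.4 × 5.9966) = 10^2.39864 = 250.4.

L₁/L₂ = 250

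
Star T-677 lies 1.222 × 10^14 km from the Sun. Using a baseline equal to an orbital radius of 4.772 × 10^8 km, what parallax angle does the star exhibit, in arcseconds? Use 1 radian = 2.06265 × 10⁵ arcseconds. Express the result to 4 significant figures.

θ ≈ B/d = (4.772 × 10^8) / (1.222 × 10^14) = 3.9051 × 10^-6 rad.
In arcseconds: 3.9051 × 10^-6 × 206265 = 0.80549″.

0.8055 arcsec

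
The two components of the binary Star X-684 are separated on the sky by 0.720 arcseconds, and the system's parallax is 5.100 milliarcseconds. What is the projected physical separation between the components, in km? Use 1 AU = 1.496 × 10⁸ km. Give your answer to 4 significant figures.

2.112 × 10^10 km

d = 1/p = 1/0.005100″ = 196.08 pc.
At distance d (pc), an angle of θ arcsec spans θ·d AU: s = 0.720 × 196.08 = 141.18 AU.
= 141.18 × 1.496 × 10⁸ km = 2.1121 × 10^10 km.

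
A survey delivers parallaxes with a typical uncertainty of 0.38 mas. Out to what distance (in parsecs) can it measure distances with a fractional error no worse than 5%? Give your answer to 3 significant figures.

132 pc

σ_d/d = σ_p/p, so the condition is σ_p/p ≤ 0.05, i.e. p ≥ σ_p/0.05.
p_min = 0.38/0.05 = 7.6 mas = 0.0076 arcsec.
d_max = 1/p_min = 1/0.0076 = 131.58 pc.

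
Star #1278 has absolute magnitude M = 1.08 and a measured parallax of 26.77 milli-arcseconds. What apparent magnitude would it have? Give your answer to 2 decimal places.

m = 3.94

d = 1/p = 1/0.02677″ = 37.355 pc.
m − M = 5 log₁₀ d − 5 = 5 log₁₀(37.355) − 5 = 7.8617 − 5 = 2.8617.
m = M + (m − M) = 1.08 + 2.8617 = 3.94.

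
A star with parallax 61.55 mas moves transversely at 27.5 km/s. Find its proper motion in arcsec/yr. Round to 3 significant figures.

0.357 arcsec/yr

d = 1/p = 1/0.06155″ = 16.247 pc.
μ = v_t / (4.74 d) = 27.5 / (4.74 × 16.247) = 27.5 / 77.011 = 0.35709 ″/yr.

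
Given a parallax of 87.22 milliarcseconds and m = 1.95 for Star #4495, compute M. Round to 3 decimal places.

M = 1.653

d = 1/p = 1/0.08722″ = 11.465 pc.
m − M = 5 log₁₀(11.465) − 5 = 5.2969 − 5 = 0.2969.
M = m − (m − M) = 1.95 − 0.2969 = 1.653.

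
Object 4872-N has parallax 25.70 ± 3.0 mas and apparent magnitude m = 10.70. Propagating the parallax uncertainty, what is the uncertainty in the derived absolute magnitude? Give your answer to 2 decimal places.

M = m − 5 log₁₀ d + 5 = m + 5 log₁₀ p + 5, so ∂M/∂p = 5/(p ln 10).
σ_M = (5/ln 10) · (σ_p/p) = 2.1715 × 3.0/25.70 = 2.1715 × 0.11673 = 0.25348.

σ_M = 0.25 mag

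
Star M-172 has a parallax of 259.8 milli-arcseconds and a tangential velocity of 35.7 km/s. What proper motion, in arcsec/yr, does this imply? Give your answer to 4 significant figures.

1.957 arcsec/yr

d = 1/p = 1/0.2598″ = 3.8491 pc.
μ = v_t / (4.74 d) = 35.7 / (4.74 × 3.8491) = 35.7 / 18.245 = 1.9567 ″/yr.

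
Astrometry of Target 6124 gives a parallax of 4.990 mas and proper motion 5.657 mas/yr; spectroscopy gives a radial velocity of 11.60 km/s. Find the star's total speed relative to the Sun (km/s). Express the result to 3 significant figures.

d = 1/p = 1/0.004990″ = 200.4 pc.
μ = 5.657 mas/yr = 0.005657 ″/yr.
v_t = 4.740 μ d = 4.740 × 0.005657 × 200.4 = 5.3736 km/s.
v = √(v_r² + v_t²) = √(11.60² + 5.3736²) = √163.436 = 12.784 km/s.

12.8 km/s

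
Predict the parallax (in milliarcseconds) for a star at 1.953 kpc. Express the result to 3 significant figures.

d = 1.953 kpc = 1953 pc.
p = 1/d = 1/1953 = 0.00051203 arcsec.
= 0.00051203 × 1000 = 0.51203 mas.

0.512 mas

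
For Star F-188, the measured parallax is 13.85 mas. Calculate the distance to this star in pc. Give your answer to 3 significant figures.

p = 13.85 mas = 0.01385 arcsec.
d = 1/p = 1/0.01385 = 72.202 pc.

72.2 pc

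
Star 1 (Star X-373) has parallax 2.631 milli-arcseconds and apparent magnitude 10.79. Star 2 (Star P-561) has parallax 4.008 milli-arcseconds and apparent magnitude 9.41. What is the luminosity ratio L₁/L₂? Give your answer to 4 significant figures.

L₁/L₂ = 0.6510

d₁ = 1/p₁ = 1/0.002631″ = 380.08 pc; d₂ = 1/p₂ = 1/0.004008″ = 249.5 pc.
M₁ = m₁ − 5 log₁₀ d₁ + 5 = 10.79 − 12.8994 + 5 = 2.8906.
M₂ = 9.41 − 11.9854 + 5 = 2.4246.
L₁/L₂ = 10^(0.4(M₂ − M₁)) = 10^(0.4 × (-0.4660)) = 10^(-0.18640) = 0.65103.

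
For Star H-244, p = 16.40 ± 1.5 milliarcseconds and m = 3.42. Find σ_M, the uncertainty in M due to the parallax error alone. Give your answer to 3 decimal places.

M = m − 5 log₁₀ d + 5 = m + 5 log₁₀ p + 5, so ∂M/∂p = 5/(p ln 10).
σ_M = (5/ln 10) · (σ_p/p) = 2.1715 × 1.5/16.40 = 2.1715 × 0.091463 = 0.19861.

σ_M = 0.199 mag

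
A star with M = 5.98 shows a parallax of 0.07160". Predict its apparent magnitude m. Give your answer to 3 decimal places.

d = 1/p = 1/0.07160″ = 13.966 pc.
m − M = 5 log₁₀ d − 5 = 5 log₁₀(13.966) − 5 = 5.7254 − 5 = 0.7254.
m = M + (m − M) = 5.98 + 0.7254 = 6.705.

m = 6.705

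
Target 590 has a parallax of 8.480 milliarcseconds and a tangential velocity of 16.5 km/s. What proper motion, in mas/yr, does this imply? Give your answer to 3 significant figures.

29.5 mas/yr

d = 1/p = 1/0.008480″ = 117.92 pc.
μ = v_t / (4.74 d) = 16.5 / (4.74 × 117.92) = 16.5 / 558.94 = 0.02952 ″/yr = 29.52 mas/yr.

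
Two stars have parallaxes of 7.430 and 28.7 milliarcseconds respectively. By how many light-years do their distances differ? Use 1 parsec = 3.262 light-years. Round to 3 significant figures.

d_A = 1/0.007430″ = 134.59 pc; d_B = 1/0.02870″ = 34.843 pc.
|d_B − d_A| = |34.843 − 134.59| = 99.747 pc = 99.747 × 3.262 ly = 325.37 ly.

325 ly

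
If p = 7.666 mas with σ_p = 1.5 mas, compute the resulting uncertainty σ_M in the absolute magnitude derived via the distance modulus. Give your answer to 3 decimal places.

σ_M = 0.425 mag

M = m − 5 log₁₀ d + 5 = m + 5 log₁₀ p + 5, so ∂M/∂p = 5/(p ln 10).
σ_M = (5/ln 10) · (σ_p/p) = 2.1715 × 1.5/7.666 = 2.1715 × 0.19567 = 0.4249.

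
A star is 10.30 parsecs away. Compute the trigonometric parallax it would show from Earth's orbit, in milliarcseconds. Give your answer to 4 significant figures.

97.09 mas

p = 1/d = 1/10.3 = 0.097087 arcsec.
= 0.097087 × 1000 = 97.087 mas.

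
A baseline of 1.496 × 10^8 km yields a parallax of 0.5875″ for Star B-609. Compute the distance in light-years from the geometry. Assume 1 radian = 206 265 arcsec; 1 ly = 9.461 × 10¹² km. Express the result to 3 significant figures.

5.55 ly

θ = 0.5875″ = 0.5875/206265 = 2.8483 × 10^-6 rad.
d = B/θ = (1.496 × 10^8) / (2.8483 × 10^-6) = 5.2523 × 10^13 km = (5.2523 × 10^13) / (9.461 × 10^12) ly = 5.5515 ly.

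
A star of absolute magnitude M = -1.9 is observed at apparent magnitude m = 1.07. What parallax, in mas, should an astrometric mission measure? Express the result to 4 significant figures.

25.47 mas

m − M = 1.07 − (-1.9) = 2.97.
d = 10^((m−M)/5 + 1) = 10^1.594 = 39.264 pc.
p = 1/d = 1/39.264 = 0.025469 arcsec = 25.469 mas.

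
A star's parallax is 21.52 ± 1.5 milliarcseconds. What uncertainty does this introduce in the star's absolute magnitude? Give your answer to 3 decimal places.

M = m − 5 log₁₀ d + 5 = m + 5 log₁₀ p + 5, so ∂M/∂p = 5/(p ln 10).
σ_M = (5/ln 10) · (σ_p/p) = 2.1715 × 1.5/21.52 = 2.1715 × 0.069703 = 0.15136.

σ_M = 0.151 mag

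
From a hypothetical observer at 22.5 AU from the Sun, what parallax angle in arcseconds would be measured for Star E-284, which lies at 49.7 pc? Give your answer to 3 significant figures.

0.453 arcsec

p (arcsec) = B (AU) / d (pc).
p = 22.5 / 49.7 = 0.45272 arcsec.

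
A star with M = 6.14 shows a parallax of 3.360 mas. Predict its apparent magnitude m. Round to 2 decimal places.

d = 1/p = 1/0.003360″ = 297.62 pc.
m − M = 5 log₁₀ d − 5 = 5 log₁₀(297.62) − 5 = 12.3683 − 5 = 7.3683.
m = M + (m − M) = 6.14 + 7.3683 = 13.51.

m = 13.51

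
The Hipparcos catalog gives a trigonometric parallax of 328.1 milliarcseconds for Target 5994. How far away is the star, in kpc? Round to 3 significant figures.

p = 328.1 milliarcseconds = 0.3281 arcsec.
d = 1/p = 1/0.3281 = 3.0479 pc.
= 0.0030479 kpc.

0.00305 kpc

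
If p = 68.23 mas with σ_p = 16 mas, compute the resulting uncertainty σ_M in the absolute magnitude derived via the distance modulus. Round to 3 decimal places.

M = m − 5 log₁₀ d + 5 = m + 5 log₁₀ p + 5, so ∂M/∂p = 5/(p ln 10).
σ_M = (5/ln 10) · (σ_p/p) = 2.1715 × 16/68.23 = 2.1715 × 0.2345 = 0.50922.

σ_M = 0.509 mag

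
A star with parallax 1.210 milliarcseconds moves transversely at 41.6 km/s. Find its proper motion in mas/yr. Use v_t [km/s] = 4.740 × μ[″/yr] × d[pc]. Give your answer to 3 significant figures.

10.6 mas/yr

d = 1/p = 1/0.001210″ = 826.45 pc.
μ = v_t / (4.74 d) = 41.6 / (4.74 × 826.45) = 41.6 / 3917.4 = 0.010619 ″/yr = 10.619 mas/yr.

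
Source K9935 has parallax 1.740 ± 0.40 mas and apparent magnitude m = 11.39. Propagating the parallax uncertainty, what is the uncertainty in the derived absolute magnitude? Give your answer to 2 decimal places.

σ_M = 0.50 mag

M = m − 5 log₁₀ d + 5 = m + 5 log₁₀ p + 5, so ∂M/∂p = 5/(p ln 10).
σ_M = (5/ln 10) · (σ_p/p) = 2.1715 × 0.40/1.740 = 2.1715 × 0.22989 = 0.49921.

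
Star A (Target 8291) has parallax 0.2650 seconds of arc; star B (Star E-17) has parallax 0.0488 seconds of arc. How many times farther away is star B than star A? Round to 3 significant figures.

5.43

Since d = 1/p, d_B/d_A = p_A/p_B.
= 0.2650 / 0.0488 = 5.4303.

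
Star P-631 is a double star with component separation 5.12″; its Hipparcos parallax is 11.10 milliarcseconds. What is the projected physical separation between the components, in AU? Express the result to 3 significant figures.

d = 1/p = 1/0.01110″ = 90.09 pc.
At distance d (pc), an angle of θ arcsec spans θ·d AU: s = 5.12 × 90.09 = 461.26 AU.

461 AU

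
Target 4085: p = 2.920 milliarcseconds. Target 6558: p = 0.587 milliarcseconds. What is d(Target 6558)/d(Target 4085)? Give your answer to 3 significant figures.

Since d = 1/p, d_B/d_A = p_A/p_B.
= 2.920 / 0.587 = 4.9744.

4.97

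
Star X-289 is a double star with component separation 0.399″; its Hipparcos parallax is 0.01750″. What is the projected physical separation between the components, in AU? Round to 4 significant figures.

22.80 AU

d = 1/p = 1/0.01750″ = 57.143 pc.
At distance d (pc), an angle of θ arcsec spans θ·d AU: s = 0.399 × 57.143 = 22.8 AU.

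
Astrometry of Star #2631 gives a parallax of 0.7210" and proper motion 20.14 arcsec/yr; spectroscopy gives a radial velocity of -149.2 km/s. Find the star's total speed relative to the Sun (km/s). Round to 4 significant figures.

199.5 km/s

d = 1/p = 1/0.7210″ = 1.387 pc.
v_t = 4.740 μ d = 4.740 × 20.14 × 1.387 = 132.41 km/s.
v = √(v_r² + v_t²) = √((-149.2)² + 132.41²) = √39793 = 199.48 km/s.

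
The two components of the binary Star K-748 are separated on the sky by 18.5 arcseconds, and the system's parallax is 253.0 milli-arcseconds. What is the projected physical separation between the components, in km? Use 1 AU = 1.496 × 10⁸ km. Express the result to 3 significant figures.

1.09 × 10^10 km

d = 1/p = 1/0.2530″ = 3.9526 pc.
At distance d (pc), an angle of θ arcsec spans θ·d AU: s = 18.5 × 3.9526 = 73.123 AU.
= 73.123 × 1.496 × 10⁸ km = 1.0939 × 10^10 km.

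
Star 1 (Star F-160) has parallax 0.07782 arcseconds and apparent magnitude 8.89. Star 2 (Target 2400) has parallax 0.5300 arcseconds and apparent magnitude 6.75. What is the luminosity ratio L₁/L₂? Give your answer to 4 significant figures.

d₁ = 1/p₁ = 1/0.07782″ = 12.85 pc; d₂ = 1/p₂ = 1/0.5300″ = 1.8868 pc.
M₁ = m₁ − 5 log₁₀ d₁ + 5 = 8.89 − 5.5445 + 5 = 8.3455.
M₂ = 6.75 − 1.3786 + 5 = 10.3714.
L₁/L₂ = 10^(0.4(M₂ − M₁)) = 10^(0.4 × 2.0259) = 10^0.81036 = 6.4619.

L₁/L₂ = 6.462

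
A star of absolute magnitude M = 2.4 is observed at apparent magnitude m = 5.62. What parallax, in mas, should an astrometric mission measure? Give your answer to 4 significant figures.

22.70 mas

m − M = 5.62 − 2.4 = 3.22.
d = 10^((m−M)/5 + 1) = 10^1.644 = 44.055 pc.
p = 1/d = 1/44.055 = 0.022699 arcsec = 22.699 mas.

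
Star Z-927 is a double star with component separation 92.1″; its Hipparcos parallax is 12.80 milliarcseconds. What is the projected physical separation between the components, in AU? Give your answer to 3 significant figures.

d = 1/p = 1/0.01280″ = 78.125 pc.
At distance d (pc), an angle of θ arcsec spans θ·d AU: s = 92.1 × 78.125 = 7195.3 AU.

7200 AU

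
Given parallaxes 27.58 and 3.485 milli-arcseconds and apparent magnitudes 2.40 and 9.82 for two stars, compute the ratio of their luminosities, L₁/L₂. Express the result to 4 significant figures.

L₁/L₂ = 14.83

d₁ = 1/p₁ = 1/0.02758″ = 36.258 pc; d₂ = 1/p₂ = 1/0.003485″ = 286.94 pc.
M₁ = m₁ − 5 log₁₀ d₁ + 5 = 2.40 − 7.7970 + 5 = -0.3970.
M₂ = 9.82 − 12.2890 + 5 = 2.5310.
L₁/L₂ = 10^(0.4(M₂ − M₁)) = 10^(0.4 × 2.9280) = 10^1.17120 = 14.832.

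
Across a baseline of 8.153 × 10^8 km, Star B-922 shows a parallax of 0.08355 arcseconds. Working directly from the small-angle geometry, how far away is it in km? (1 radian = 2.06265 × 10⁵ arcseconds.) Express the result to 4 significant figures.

2.013 × 10^15 km

θ = 0.08355″ = 0.08355/206265 = 4.0506 × 10^-7 rad.
d = B/θ = (8.153 × 10^8) / (4.0506 × 10^-7) = 2.0128 × 10^15 km.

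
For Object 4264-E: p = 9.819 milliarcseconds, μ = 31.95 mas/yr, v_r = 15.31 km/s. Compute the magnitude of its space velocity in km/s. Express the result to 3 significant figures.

d = 1/p = 1/0.009819″ = 101.84 pc.
μ = 31.95 mas/yr = 0.03195 ″/yr.
v_t = 4.740 μ d = 4.740 × 0.03195 × 101.84 = 15.423 km/s.
v = √(v_r² + v_t²) = √(15.31² + 15.423²) = √472.265 = 21.732 km/s.

21.7 km/s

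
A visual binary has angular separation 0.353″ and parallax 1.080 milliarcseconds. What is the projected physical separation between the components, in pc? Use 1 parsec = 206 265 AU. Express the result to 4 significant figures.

0.001585 pc

d = 1/p = 1/0.001080″ = 925.93 pc.
At distance d (pc), an angle of θ arcsec spans θ·d AU: s = 0.353 × 925.93 = 326.85 AU.
= 326.85 / 206265 = 0.0015846 pc.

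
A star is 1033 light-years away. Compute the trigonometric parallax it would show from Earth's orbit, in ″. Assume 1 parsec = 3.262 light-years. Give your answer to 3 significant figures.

d = 1033 ly ÷ 3.262 = 316.68 pc.
p = 1/d = 1/316.68 = 0.0031578 arcsec.

0.00316 ″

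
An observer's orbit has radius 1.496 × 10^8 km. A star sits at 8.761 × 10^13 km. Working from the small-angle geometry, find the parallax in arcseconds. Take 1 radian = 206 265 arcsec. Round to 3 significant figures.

0.352 arcsec

θ ≈ B/d = (1.496 × 10^8) / (8.761 × 10^13) = 1.7076 × 10^-6 rad.
In arcseconds: 1.7076 × 10^-6 × 206265 = 0.35222″.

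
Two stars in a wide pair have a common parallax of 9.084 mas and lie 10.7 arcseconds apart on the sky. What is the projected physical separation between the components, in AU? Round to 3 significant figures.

1180 AU

d = 1/p = 1/0.009084″ = 110.08 pc.
At distance d (pc), an angle of θ arcsec spans θ·d AU: s = 10.7 × 110.08 = 1177.9 AU.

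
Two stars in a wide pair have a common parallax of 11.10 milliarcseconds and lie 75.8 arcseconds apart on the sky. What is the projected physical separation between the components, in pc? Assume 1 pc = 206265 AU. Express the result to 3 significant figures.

0.0331 pc

d = 1/p = 1/0.01110″ = 90.09 pc.
At distance d (pc), an angle of θ arcsec spans θ·d AU: s = 75.8 × 90.09 = 6828.8 AU.
= 6828.8 / 206265 = 0.033107 pc.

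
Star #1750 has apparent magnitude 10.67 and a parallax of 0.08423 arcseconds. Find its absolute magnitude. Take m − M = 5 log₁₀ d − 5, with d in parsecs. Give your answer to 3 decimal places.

d = 1/p = 1/0.08423″ = 11.872 pc.
m − M = 5 log₁₀(11.872) − 5 = 5.3726 − 5 = 0.3726.
M = m − (m − M) = 10.67 − 0.3726 = 10.297.

M = 10.297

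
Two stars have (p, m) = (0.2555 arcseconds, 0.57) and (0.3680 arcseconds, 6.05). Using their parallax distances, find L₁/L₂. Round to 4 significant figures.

d₁ = 1/p₁ = 1/0.2555″ = 3.9139 pc; d₂ = 1/p₂ = 1/0.3680″ = 2.7174 pc.
M₁ = m₁ − 5 log₁₀ d₁ + 5 = 0.57 − 2.9630 + 5 = 2.6070.
M₂ = 6.05 − 2.1708 + 5 = 8.8792.
L₁/L₂ = 10^(0.4(M₂ − M₁)) = 10^(0.4 × 6.2722) = 10^2.50888 = 322.76.

L₁/L₂ = 322.8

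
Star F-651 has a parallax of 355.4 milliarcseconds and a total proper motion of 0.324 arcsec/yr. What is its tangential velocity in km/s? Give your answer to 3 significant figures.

d = 1/p = 1/0.3554″ = 2.8137 pc.
v_t = 4.74 × μ × d = 4.74 × 0.324 × 2.8137 = 4.3212 km/s.

4.32 km/s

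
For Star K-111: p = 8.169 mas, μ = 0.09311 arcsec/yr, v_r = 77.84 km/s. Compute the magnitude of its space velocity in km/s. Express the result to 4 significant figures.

94.75 km/s

d = 1/p = 1/0.008169″ = 122.41 pc.
v_t = 4.740 μ d = 4.740 × 0.09311 × 122.41 = 54.025 km/s.
v = √(v_r² + v_t²) = √(77.84² + 54.025²) = √8977.77 = 94.751 km/s.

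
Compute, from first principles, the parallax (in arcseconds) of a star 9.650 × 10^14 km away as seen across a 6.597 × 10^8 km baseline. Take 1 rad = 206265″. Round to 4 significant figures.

θ ≈ B/d = (6.597 × 10^8) / (9.650 × 10^14) = 6.8363 × 10^-7 rad.
In arcseconds: 6.8363 × 10^-7 × 206265 = 0.14101″.

0.1410 arcsec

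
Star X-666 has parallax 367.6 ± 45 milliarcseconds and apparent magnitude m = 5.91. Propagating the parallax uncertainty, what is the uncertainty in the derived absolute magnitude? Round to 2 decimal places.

M = m − 5 log₁₀ d + 5 = m + 5 log₁₀ p + 5, so ∂M/∂p = 5/(p ln 10).
σ_M = (5/ln 10) · (σ_p/p) = 2.1715 × 45/367.6 = 2.1715 × 0.12242 = 0.26584.

σ_M = 0.27 mag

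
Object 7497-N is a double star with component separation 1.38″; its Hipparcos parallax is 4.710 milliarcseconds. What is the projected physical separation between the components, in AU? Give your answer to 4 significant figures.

293.0 AU

d = 1/p = 1/0.004710″ = 212.31 pc.
At distance d (pc), an angle of θ arcsec spans θ·d AU: s = 1.38 × 212.31 = 292.99 AU.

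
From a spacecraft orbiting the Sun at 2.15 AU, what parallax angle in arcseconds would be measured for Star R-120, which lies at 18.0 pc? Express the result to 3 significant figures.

p (arcsec) = B (AU) / d (pc).
p = 2.15 / 18.0 = 0.11944 arcsec.

0.119 arcsec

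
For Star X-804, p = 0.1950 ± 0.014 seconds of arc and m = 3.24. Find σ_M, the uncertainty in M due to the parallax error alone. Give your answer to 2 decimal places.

M = m − 5 log₁₀ d + 5 = m + 5 log₁₀ p + 5, so ∂M/∂p = 5/(p ln 10).
σ_M = (5/ln 10) · (σ_p/p) = 2.1715 × 0.014/0.1950 = 2.1715 × 0.071795 = 0.1559.

σ_M = 0.16 mag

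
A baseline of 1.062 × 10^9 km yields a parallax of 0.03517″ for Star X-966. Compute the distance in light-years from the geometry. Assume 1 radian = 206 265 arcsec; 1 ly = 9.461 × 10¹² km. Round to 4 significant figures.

658.3 ly

θ = 0.03517″ = 0.03517/206265 = 1.7051 × 10^-7 rad.
d = B/θ = (1.062 × 10^9) / (1.7051 × 10^-7) = 6.2284 × 10^15 km = (6.2284 × 10^15) / (9.461 × 10^12) ly = 658.32 ly.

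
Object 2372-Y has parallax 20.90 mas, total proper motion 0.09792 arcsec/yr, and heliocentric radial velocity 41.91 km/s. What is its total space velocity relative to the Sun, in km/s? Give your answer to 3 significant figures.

47.4 km/s

d = 1/p = 1/0.02090″ = 47.847 pc.
v_t = 4.740 μ d = 4.740 × 0.09792 × 47.847 = 22.208 km/s.
v = √(v_r² + v_t²) = √(41.91² + 22.208²) = √2249.64 = 47.43 km/s.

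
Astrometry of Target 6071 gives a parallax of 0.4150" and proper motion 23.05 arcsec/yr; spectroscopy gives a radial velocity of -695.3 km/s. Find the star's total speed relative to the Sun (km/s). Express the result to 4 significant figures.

743.5 km/s

d = 1/p = 1/0.4150″ = 2.4096 pc.
v_t = 4.740 μ d = 4.740 × 23.05 × 2.4096 = 263.27 km/s.
v = √(v_r² + v_t²) = √((-695.3)² + 263.27²) = √552753 = 743.47 km/s.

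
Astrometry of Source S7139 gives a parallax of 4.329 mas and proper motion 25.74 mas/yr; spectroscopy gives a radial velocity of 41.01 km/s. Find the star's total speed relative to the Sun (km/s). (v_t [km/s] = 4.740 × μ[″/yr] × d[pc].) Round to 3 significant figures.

d = 1/p = 1/0.004329″ = 231 pc.
μ = 25.74 mas/yr = 0.02574 ″/yr.
v_t = 4.740 μ d = 4.740 × 0.02574 × 231 = 28.184 km/s.
v = √(v_r² + v_t²) = √(41.01² + 28.184²) = √2476.16 = 49.761 km/s.

49.8 km/s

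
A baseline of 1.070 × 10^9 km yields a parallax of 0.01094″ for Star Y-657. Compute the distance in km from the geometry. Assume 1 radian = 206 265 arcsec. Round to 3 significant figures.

2.02 × 10^16 km

θ = 0.01094″ = 0.01094/206265 = 5.3039 × 10^-8 rad.
d = B/θ = (1.070 × 10^9) / (5.3039 × 10^-8) = 2.0174 × 10^16 km.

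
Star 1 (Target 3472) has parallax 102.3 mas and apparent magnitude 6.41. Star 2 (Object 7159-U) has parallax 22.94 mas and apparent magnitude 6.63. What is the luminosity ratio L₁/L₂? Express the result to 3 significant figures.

L₁/L₂ = 0.0616

d₁ = 1/p₁ = 1/0.1023″ = 9.7752 pc; d₂ = 1/p₂ = 1/0.02294″ = 43.592 pc.
M₁ = m₁ − 5 log₁₀ d₁ + 5 = 6.41 − 4.9506 + 5 = 6.4594.
M₂ = 6.63 − 8.1970 + 5 = 3.4330.
L₁/L₂ = 10^(0.4(M₂ − M₁)) = 10^(0.4 × (-3.0264)) = 10^(-1.21056) = 0.06158.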